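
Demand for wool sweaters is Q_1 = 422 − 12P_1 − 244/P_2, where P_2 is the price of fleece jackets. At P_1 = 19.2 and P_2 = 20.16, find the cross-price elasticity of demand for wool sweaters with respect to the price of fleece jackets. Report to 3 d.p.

0.067

At P_1 = 19.2 and P_2 = 20.16: Q_1 = 179.497.
∂Q_1/∂P_2 = 244/P_2² = 0.6004.
ε = (∂Q_1/∂P_2)(P_2/Q_1) = 0.6004 × (20.16/179.497) ≈ 0.067.
ε > 0: substitutes.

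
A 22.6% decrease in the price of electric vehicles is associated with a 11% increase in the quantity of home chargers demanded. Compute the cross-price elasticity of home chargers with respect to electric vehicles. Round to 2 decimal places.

ε = (%ΔQ of home chargers) / (%ΔP of electric vehicles) = (11%) / (-22.6%) ≈ -0.49.
Negative cross-price elasticity: complements.

-0.49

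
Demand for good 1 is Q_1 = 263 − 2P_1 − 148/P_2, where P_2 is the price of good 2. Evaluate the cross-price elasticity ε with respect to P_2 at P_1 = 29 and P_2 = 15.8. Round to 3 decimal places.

0.048

At P_1 = 29 and P_2 = 15.8: Q_1 = 195.633.
∂Q_1/∂P_2 = 148/P_2² = 0.5929.
ε = (∂Q_1/∂P_2)(P_2/Q_1) = 0.5929 × (15.8/195.633) ≈ 0.048.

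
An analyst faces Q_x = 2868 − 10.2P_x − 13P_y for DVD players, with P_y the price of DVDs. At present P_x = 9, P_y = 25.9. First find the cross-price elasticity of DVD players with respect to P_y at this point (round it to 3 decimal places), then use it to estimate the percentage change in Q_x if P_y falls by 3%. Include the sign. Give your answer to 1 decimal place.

0.4%

At P_x = 9, P_y = 25.9: Q_x = 2439.5.
∂Q_x/∂P_y = -13.
ε = (∂Q_x/∂P_y)(P_y/Q_x) = -13.0000 × 25.9/2439.5 ≈ -0.138.
%ΔQ_x ≈ ε × %ΔP_y = -0.138 × (-3%) = 0.4%.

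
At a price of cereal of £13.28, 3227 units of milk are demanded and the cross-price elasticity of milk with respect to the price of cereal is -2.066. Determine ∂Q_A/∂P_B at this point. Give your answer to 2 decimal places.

ε = (∂Q_A/∂P_B)·(P_B/Q_A) ⇒ ∂Q_A/∂P_B = ε·Q_A/P_B = -2.066 × 3227/13.28 ≈ -502.03.

-502.03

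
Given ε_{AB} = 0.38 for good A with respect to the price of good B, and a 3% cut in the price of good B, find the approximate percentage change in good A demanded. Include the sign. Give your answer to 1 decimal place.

-1.1%

%ΔQ ≈ ε × %ΔP of good B = 0.38 × (-3%) = -1.1%.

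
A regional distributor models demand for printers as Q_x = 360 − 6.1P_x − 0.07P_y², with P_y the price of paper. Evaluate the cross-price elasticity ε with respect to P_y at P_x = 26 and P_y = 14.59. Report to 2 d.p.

At P_x = 26 and P_y = 14.59: Q_x = 186.499.
∂Q_x/∂P_y = -0.14P_y = -0.14(14.59) = -2.0426.
ε = (∂Q_x/∂P_y)(P_y/Q_x) = -2.0426 × (14.59/186.499) ≈ -0.16.
ε < 0: complements.

-0.16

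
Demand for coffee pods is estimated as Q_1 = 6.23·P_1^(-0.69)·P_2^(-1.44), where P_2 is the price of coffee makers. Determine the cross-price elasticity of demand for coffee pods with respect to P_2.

-1.44

In a log-linear (constant-elasticity) demand function, the coefficient on the exponent of P_2 is the cross-price elasticity.
ε = -1.44. Negative, so coffee pods and coffee makers are complements.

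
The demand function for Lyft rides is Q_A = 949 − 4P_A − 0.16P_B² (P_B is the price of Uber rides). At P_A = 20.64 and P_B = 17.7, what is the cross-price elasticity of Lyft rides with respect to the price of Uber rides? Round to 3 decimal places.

-0.123

At P_A = 20.64 and P_B = 17.7: Q_A = 816.314.
∂Q_A/∂P_B = -0.32P_B = -0.32(17.7) = -5.6640.
ε = (∂Q_A/∂P_B)(P_B/Q_A) = -5.6640 × (17.7/816.314) ≈ -0.123.
ε < 0: complements.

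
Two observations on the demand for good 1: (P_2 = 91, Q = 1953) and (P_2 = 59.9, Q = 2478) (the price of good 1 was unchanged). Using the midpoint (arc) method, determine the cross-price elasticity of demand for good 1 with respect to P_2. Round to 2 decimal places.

ΔQ_1 = 2478 − 1953 = 525; ΔP_2 = 59.9 − 91 = -31.1.
Midpoints: Q̄_1 = 2215.5, P̄_2 = 75.45.
ε = (ΔQ_1/Q̄_1)/(ΔP_2/P̄_2) = (525/2215.5)/(-31.1/75.45) ≈ -0.57.

-0.57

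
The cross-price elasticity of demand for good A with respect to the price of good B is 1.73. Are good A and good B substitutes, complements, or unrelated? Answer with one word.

substitutes

ε = 1.73 > 0, so a higher price of good B raises demand for good A: substitutes.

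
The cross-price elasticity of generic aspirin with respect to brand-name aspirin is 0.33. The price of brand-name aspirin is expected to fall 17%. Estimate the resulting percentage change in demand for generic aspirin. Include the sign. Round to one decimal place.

%ΔQ ≈ ε × %ΔP of brand-name aspirin = 0.33 × (-17%) = -5.6%.

-5.6%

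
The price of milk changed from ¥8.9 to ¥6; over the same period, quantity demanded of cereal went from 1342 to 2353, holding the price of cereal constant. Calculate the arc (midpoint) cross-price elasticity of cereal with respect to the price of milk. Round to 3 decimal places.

-1.406

ΔQ_A = 2353 − 1342 = 1011; ΔP_B = 6 − 8.9 = -2.9.
Midpoints: Q̄_A = 1847.5, P̄_B = 7.45.
ε = (ΔQ_A/Q̄_A)/(ΔP_B/P̄_B) = (1011/1847.5)/(-2.9/7.45) ≈ -1.406.
ε < 0: cereal and milk are complements.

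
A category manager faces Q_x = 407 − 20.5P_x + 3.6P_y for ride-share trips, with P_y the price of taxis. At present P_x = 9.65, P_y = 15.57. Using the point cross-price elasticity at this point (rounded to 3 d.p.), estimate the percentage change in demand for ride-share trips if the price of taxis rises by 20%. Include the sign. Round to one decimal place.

At P_x = 9.65, P_y = 15.57: Q_x = 265.227.
∂Q_x/∂P_y = 3.6.
ε = (∂Q_x/∂P_y)(P_y/Q_x) = 3.6000 × 15.57/265.227 ≈ 0.211.
%ΔQ_x ≈ ε × %ΔP_y = 0.211 × (20%) = 4.2%.

4.2%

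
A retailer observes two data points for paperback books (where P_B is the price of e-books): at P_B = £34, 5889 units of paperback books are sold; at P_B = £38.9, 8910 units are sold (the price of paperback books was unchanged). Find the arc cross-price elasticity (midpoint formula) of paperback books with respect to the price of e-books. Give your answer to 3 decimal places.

ΔQ_A = 8910 − 5889 = 3021; ΔP_B = 38.9 − 34 = 4.9.
Midpoints: Q̄_A = 7399.5, P̄_B = 36.45.
ε = (ΔQ_A/Q̄_A)/(ΔP_B/P̄_B) = (3021/7399.5)/(4.9/36.45) ≈ 3.037.

3.037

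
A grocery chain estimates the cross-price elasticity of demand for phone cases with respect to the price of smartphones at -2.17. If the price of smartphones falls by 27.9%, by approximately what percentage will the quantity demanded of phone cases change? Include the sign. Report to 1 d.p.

60.5%

%ΔQ ≈ ε × %ΔP of smartphones = -2.17 × (-27.9%) = 60.5%.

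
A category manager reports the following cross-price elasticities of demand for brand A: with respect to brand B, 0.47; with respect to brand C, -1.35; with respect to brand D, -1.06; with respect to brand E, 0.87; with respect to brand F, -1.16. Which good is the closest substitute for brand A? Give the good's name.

brand E

Substitutes have ε > 0. Among the positive values, 0.87 (brand E) is largest.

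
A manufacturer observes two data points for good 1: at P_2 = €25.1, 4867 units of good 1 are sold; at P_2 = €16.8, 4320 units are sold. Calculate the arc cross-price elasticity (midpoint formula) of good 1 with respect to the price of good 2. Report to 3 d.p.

0.301

ΔQ_1 = 4320 − 4867 = -547; ΔP_2 = 16.8 − 25.1 = -8.3.
Midpoints: Q̄_1 = 4593.5, P̄_2 = 20.95.
ε = (ΔQ_1/Q̄_1)/(ΔP_2/P̄_2) = (-547/4593.5)/(-8.3/20.95) ≈ 0.301.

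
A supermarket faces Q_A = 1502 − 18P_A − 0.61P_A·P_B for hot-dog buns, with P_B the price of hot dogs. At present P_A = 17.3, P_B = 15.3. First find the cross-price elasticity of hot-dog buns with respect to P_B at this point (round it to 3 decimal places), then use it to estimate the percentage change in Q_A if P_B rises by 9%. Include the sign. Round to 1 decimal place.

At P_A = 17.3, P_B = 15.3: Q_A = 1029.139.
∂Q_A/∂P_B = -0.61P_A = -10.5530.
ε = (∂Q_A/∂P_B)(P_B/Q_A) = -10.5530 × 15.3/1029.139 ≈ -0.157.
%ΔQ_A ≈ ε × %ΔP_B = -0.157 × (9%) = -1.4%.

-1.4%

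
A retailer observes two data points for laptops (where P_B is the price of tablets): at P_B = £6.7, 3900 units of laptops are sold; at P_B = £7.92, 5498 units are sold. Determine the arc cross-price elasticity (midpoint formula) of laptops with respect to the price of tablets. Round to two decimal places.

ΔQ_A = 5498 − 3900 = 1598; ΔP_B = 7.92 − 6.7 = 1.22.
Midpoints: Q̄_A = 4699.0, P̄_B = 7.31.
ε = (ΔQ_A/Q̄_A)/(ΔP_B/P̄_B) = (1598/4699.0)/(1.22/7.31) ≈ 2.04.

2.04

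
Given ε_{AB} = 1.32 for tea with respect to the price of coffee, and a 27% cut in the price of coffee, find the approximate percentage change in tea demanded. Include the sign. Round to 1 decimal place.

%ΔQ ≈ ε × %ΔP of coffee = 1.32 × (-27%) = -35.6%.

-35.6%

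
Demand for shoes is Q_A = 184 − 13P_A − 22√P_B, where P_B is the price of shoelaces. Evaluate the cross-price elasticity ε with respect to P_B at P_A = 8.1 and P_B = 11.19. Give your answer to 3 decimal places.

At P_A = 8.1 and P_B = 11.19: Q_A = 5.107.
∂Q_A/∂P_B = -22/(2√P_B) = -22/(2√11.19) = -3.2883.
ε = (∂Q_A/∂P_B)(P_B/Q_A) = -3.2883 × (11.19/5.107) ≈ -7.205.

-7.205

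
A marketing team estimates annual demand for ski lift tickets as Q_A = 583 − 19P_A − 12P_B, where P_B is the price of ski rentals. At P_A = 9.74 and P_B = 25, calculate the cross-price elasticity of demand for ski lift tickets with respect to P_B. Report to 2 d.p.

At P_A = 9.74 and P_B = 25: Q_A = 97.94.
∂Q_A/∂P_B = -12.
ε = (∂Q_A/∂P_B)(P_B/Q_A) = -12 × (25/97.94) ≈ -3.06.
Since ε < 0, ski lift tickets and ski rentals are complements.

-3.06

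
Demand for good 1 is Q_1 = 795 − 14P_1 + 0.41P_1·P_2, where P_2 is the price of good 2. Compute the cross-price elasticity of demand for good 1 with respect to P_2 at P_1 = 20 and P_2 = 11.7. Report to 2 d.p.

At P_1 = 20 and P_2 = 11.7: Q_1 = 610.94.
∂Q_1/∂P_2 = 0.41P_1 = 0.41(20) = 8.2000.
ε = (∂Q_1/∂P_2)(P_2/Q_1) = 8.2000 × (11.7/610.94) ≈ 0.16.
ε > 0: substitutes.

0.16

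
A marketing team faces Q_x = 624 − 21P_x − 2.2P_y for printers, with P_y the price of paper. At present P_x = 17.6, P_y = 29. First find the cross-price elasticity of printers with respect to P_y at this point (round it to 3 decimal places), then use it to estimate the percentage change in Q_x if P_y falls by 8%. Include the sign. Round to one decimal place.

2.7%

At P_x = 17.6, P_y = 29: Q_x = 190.6.
∂Q_x/∂P_y = -2.2.
ε = (∂Q_x/∂P_y)(P_y/Q_x) = -2.2000 × 29/190.6 ≈ -0.335.
%ΔQ_x ≈ ε × %ΔP_y = -0.335 × (-8%) = 2.7%.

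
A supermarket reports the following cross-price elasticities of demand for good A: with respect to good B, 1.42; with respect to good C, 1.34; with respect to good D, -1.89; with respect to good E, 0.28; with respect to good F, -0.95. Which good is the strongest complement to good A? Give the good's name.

Complements have ε < 0. The most negative value is -1.89 (good D).

good D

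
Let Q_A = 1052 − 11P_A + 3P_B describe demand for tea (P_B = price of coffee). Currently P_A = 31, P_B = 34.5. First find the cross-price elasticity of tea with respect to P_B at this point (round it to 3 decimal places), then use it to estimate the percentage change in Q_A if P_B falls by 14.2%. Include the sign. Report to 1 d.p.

-1.8%

At P_A = 31, P_B = 34.5: Q_A = 814.5.
∂Q_A/∂P_B = 3.
ε = (∂Q_A/∂P_B)(P_B/Q_A) = 3.0000 × 34.5/814.5 ≈ 0.127.
%ΔQ_A ≈ ε × %ΔP_B = 0.127 × (-14.2%) = -1.8%.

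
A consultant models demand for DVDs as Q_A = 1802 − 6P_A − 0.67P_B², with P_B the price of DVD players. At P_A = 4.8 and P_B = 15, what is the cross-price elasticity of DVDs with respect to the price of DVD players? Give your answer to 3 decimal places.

At P_A = 4.8 and P_B = 15: Q_A = 1622.45.
∂Q_A/∂P_B = -1.34P_B = -1.34(15) = -20.1000.
ε = (∂Q_A/∂P_B)(P_B/Q_A) = -20.1000 × (15/1622.45) ≈ -0.186.
ε < 0: complements.

-0.186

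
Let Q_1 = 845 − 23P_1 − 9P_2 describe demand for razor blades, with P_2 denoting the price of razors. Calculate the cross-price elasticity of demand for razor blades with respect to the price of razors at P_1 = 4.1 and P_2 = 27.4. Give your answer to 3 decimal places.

At P_1 = 4.1 and P_2 = 27.4: Q_1 = 504.1.
∂Q_1/∂P_2 = -9.
ε = (∂Q_1/∂P_2)(P_2/Q_1) = -9 × (27.4/504.1) ≈ -0.489.

-0.489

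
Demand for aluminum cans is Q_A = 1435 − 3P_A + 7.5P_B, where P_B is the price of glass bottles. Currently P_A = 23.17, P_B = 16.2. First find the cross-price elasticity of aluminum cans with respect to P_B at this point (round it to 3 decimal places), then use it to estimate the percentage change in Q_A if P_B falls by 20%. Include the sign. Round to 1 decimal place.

At P_A = 23.17, P_B = 16.2: Q_A = 1486.99.
∂Q_A/∂P_B = 7.5.
ε = (∂Q_A/∂P_B)(P_B/Q_A) = 7.5000 × 16.2/1486.99 ≈ 0.082.
%ΔQ_A ≈ ε × %ΔP_B = 0.082 × (-20%) = -1.6%.

-1.6%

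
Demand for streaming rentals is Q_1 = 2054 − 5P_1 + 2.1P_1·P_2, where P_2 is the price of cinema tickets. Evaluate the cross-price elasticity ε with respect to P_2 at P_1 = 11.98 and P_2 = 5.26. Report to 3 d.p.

0.062

At P_1 = 11.98 and P_2 = 5.26: Q_1 = 2126.431.
∂Q_1/∂P_2 = 2.1P_1 = 2.1(11.98) = 25.1580.
ε = (∂Q_1/∂P_2)(P_2/Q_1) = 25.1580 × (5.26/2126.431) ≈ 0.062.
ε > 0: substitutes.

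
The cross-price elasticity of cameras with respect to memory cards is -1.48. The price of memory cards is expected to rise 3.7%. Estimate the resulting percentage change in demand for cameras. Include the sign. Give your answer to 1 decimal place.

%ΔQ ≈ ε × %ΔP of memory cards = -1.48 × (3.7%) = -5.5%.

-5.5%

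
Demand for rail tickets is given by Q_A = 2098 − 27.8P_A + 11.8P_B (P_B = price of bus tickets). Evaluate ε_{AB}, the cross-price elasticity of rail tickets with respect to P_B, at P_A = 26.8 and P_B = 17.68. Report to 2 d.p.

At P_A = 26.8 and P_B = 17.68: Q_A = 1561.584.
∂Q_A/∂P_B = 11.8.
ε = (∂Q_A/∂P_B)(P_B/Q_A) = 11.8 × (17.68/1561.584) ≈ 0.13.
Since ε > 0, rail tickets and bus tickets are substitutes.

0.13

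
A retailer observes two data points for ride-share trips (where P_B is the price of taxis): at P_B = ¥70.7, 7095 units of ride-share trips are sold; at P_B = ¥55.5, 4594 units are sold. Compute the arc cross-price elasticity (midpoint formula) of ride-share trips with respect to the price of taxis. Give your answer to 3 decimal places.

1.776

ΔQ_A = 4594 − 7095 = -2501; ΔP_B = 55.5 − 70.7 = -15.2.
Midpoints: Q̄_A = 5844.5, P̄_B = 63.10.
ε = (ΔQ_A/Q̄_A)/(ΔP_B/P̄_B) = (-2501/5844.5)/(-15.2/63.10) ≈ 1.776.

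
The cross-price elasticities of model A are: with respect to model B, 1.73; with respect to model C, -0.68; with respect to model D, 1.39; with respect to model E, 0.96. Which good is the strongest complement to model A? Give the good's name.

model C

Complements have ε < 0. The most negative value is -0.68 (model C).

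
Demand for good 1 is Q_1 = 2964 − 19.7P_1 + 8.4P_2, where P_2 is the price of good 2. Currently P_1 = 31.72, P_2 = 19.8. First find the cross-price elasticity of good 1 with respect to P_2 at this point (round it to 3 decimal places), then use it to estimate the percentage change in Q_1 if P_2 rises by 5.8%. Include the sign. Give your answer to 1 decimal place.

0.4%

At P_1 = 31.72, P_2 = 19.8: Q_1 = 2505.436.
∂Q_1/∂P_2 = 8.4.
ε = (∂Q_1/∂P_2)(P_2/Q_1) = 8.4000 × 19.8/2505.436 ≈ 0.066.
%ΔQ_1 ≈ ε × %ΔP_2 = 0.066 × (5.8%) = 0.4%.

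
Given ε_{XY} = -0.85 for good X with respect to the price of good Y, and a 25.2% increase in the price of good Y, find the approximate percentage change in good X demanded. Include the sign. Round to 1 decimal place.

-21.4%

%ΔQ ≈ ε × %ΔP of good Y = -0.85 × (25.2%) = -21.4%.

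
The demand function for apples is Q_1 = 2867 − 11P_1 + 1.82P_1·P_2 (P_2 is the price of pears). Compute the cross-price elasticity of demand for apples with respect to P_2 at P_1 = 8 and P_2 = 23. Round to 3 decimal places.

0.108

At P_1 = 8 and P_2 = 23: Q_1 = 3113.88.
∂Q_1/∂P_2 = 1.82P_1 = 1.82(8) = 14.5600.
ε = (∂Q_1/∂P_2)(P_2/Q_1) = 14.5600 × (23/3113.88) ≈ 0.108.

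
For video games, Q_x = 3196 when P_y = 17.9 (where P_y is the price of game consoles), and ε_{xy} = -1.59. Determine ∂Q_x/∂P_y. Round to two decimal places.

-283.89

ε = (∂Q_x/∂P_y)·(P_y/Q_x) ⇒ ∂Q_x/∂P_y = ε·Q_x/P_y = -1.59 × 3196/17.9 ≈ -283.89.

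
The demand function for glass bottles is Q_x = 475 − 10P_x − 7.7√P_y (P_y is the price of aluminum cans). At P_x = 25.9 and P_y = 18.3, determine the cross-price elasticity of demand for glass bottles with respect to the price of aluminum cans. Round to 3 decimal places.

At P_x = 25.9 and P_y = 18.3: Q_x = 183.061.
∂Q_x/∂P_y = -7.7/(2√P_y) = -7.7/(2√18.3) = -0.9000.
ε = (∂Q_x/∂P_y)(P_y/Q_x) = -0.9000 × (18.3/183.061) ≈ -0.090.
ε < 0: complements.

-0.090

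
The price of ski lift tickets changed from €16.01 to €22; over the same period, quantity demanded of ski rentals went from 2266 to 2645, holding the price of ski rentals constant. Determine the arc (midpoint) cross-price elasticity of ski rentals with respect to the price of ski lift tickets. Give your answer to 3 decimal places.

0.490

ΔQ_A = 2645 − 2266 = 379; ΔP_B = 22 − 16.01 = 5.99.
Midpoints: Q̄_A = 2455.5, P̄_B = 19.01.
ε = (ΔQ_A/Q̄_A)/(ΔP_B/P̄_B) = (379/2455.5)/(5.99/19.01) ≈ 0.490.
ε > 0: ski rentals and ski lift tickets are substitutes.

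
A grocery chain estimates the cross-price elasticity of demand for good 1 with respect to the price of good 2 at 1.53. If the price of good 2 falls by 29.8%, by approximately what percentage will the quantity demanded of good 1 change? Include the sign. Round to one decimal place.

%ΔQ ≈ ε × %ΔP of good 2 = 1.53 × (-29.8%) = -45.6%.
Demand for good 1 falls by about 45.6%.

-45.6%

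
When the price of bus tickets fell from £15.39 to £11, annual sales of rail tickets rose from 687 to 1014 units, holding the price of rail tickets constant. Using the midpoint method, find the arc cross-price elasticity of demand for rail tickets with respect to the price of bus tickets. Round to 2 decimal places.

-1.16

ΔQ_A = 1014 − 687 = 327; ΔP_B = 11 − 15.39 = -4.39.
Midpoints: Q̄_A = 850.5, P̄_B = 13.20.
ε = (ΔQ_A/Q̄_A)/(ΔP_B/P̄_B) = (327/850.5)/(-4.39/13.20) ≈ -1.16.
ε < 0: rail tickets and bus tickets are complements.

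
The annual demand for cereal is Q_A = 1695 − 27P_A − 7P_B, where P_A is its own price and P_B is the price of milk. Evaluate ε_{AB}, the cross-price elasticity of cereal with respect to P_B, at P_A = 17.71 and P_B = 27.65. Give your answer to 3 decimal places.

At P_A = 17.71 and P_B = 27.65: Q_A = 1023.28.
∂Q_A/∂P_B = -7.
ε = (∂Q_A/∂P_B)(P_B/Q_A) = -7 × (27.65/1023.28) ≈ -0.189.

-0.189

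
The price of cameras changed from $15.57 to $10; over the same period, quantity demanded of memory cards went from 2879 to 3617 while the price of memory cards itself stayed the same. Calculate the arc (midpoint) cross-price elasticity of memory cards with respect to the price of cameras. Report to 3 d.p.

ΔQ_A = 3617 − 2879 = 738; ΔP_B = 10 − 15.57 = -5.57.
Midpoints: Q̄_A = 3248.0, P̄_B = 12.79.
ε = (ΔQ_A/Q̄_A)/(ΔP_B/P̄_B) = (738/3248.0)/(-5.57/12.79) ≈ -0.522.
ε < 0: memory cards and cameras are complements.

-0.522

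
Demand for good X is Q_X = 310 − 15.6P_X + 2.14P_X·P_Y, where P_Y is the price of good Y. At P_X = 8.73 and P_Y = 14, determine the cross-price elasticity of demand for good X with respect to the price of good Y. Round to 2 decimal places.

0.60

At P_X = 8.73 and P_Y = 14: Q_X = 435.363.
∂Q_X/∂P_Y = 2.14P_X = 2.14(8.73) = 18.6822.
ε = (∂Q_X/∂P_Y)(P_Y/Q_X) = 18.6822 × (14/435.363) ≈ 0.60.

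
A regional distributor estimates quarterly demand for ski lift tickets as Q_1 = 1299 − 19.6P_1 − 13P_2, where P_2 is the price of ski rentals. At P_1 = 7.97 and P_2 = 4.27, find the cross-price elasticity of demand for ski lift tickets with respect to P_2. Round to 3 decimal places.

At P_1 = 7.97 and P_2 = 4.27: Q_1 = 1087.278.
∂Q_1/∂P_2 = -13.
ε = (∂Q_1/∂P_2)(P_2/Q_1) = -13 × (4.27/1087.278) ≈ -0.051.
Since ε < 0, ski lift tickets and ski rentals are complements.

-0.051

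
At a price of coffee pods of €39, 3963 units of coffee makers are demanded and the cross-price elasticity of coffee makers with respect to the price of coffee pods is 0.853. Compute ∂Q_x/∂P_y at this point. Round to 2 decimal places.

86.68

ε = (∂Q_x/∂P_y)·(P_y/Q_x) ⇒ ∂Q_x/∂P_y = ε·Q_x/P_y = 0.853 × 3963/39 ≈ 86.68.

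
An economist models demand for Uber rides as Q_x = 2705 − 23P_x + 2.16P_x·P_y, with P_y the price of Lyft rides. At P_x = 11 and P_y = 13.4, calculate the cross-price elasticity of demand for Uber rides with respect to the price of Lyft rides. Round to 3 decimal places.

0.115

At P_x = 11 and P_y = 13.4: Q_x = 2770.384.
∂Q_x/∂P_y = 2.16P_x = 2.16(11) = 23.7600.
ε = (∂Q_x/∂P_y)(P_y/Q_x) = 23.7600 × (13.4/2770.384) ≈ 0.115.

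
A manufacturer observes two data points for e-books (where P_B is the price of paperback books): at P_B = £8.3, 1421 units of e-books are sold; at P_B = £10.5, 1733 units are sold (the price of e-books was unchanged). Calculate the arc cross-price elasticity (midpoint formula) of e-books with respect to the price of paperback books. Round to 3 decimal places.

0.845

ΔQ_A = 1733 − 1421 = 312; ΔP_B = 10.5 − 8.3 = 2.2.
Midpoints: Q̄_A = 1577.0, P̄_B = 9.40.
ε = (ΔQ_A/Q̄_A)/(ΔP_B/P̄_B) = (312/1577.0)/(2.2/9.40) ≈ 0.845.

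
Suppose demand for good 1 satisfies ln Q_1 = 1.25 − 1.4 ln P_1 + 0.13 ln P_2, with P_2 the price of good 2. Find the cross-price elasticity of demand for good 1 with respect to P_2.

In a log-linear (constant-elasticity) demand function, the coefficient on ln P_2 is the cross-price elasticity.
ε = 0.13. Positive, so good 1 and good 2 are substitutes.

0.13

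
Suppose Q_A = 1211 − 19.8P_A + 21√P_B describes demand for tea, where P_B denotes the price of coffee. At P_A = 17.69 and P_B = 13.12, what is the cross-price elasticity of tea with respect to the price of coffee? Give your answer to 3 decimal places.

At P_A = 17.69 and P_B = 13.12: Q_A = 936.803.
∂Q_A/∂P_B = 21/(2√P_B) = 21/(2√13.12) = 2.8988.
ε = (∂Q_A/∂P_B)(P_B/Q_A) = 2.8988 × (13.12/936.803) ≈ 0.041.
ε > 0: substitutes.

0.041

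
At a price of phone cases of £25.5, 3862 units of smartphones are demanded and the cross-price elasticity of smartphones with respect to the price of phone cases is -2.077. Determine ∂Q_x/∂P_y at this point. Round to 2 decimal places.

-314.56

ε = (∂Q_x/∂P_y)·(P_y/Q_x) ⇒ ∂Q_x/∂P_y = ε·Q_x/P_y = -2.077 × 3862/25.5 ≈ -314.56.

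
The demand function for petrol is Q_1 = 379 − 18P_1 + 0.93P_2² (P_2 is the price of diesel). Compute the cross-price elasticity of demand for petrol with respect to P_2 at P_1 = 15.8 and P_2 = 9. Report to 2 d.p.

At P_1 = 15.8 and P_2 = 9: Q_1 = 169.93.
∂Q_1/∂P_2 = 1.86P_2 = 1.86(9) = 16.7400.
ε = (∂Q_1/∂P_2)(P_2/Q_1) = 16.7400 × (9/169.93) ≈ 0.89.
ε > 0: substitutes.

0.89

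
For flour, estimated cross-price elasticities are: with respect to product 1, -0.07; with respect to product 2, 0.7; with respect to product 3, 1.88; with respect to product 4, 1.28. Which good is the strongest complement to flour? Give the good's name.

Complements have ε < 0. The most negative value is -0.07 (product 1).

product 1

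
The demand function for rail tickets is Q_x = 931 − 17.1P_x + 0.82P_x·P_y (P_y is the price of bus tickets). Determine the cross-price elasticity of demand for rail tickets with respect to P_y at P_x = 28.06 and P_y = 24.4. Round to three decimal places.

0.554

At P_x = 28.06 and P_y = 24.4: Q_x = 1012.598.
∂Q_x/∂P_y = 0.82P_x = 0.82(28.06) = 23.0092.
ε = (∂Q_x/∂P_y)(P_y/Q_x) = 23.0092 × (24.4/1012.598) ≈ 0.554.
ε > 0: substitutes.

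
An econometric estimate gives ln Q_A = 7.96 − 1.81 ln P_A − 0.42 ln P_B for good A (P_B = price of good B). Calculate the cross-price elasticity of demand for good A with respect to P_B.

In a log-linear (constant-elasticity) demand function, the coefficient on ln P_B is the cross-price elasticity.
ε = -0.42. Negative, so good A and good B are complements.

-0.42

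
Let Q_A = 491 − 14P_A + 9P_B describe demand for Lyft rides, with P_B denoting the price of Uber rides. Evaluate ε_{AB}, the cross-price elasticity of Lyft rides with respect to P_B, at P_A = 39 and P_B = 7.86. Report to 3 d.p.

At P_A = 39 and P_B = 7.86: Q_A = 15.74.
∂Q_A/∂P_B = 9.
ε = (∂Q_A/∂P_B)(P_B/Q_A) = 9 × (7.86/15.74) ≈ 4.494.
Since ε > 0, Lyft rides and Uber rides are substitutes.

4.494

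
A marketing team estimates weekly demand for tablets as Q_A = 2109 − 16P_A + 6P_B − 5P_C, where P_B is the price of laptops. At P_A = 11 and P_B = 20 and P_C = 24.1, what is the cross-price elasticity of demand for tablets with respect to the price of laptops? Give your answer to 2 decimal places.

At P_A = 11 and P_B = 20 and P_C = 24.1: Q_A = 1932.5.
∂Q_A/∂P_B = 6.
ε = (∂Q_A/∂P_B)(P_B/Q_A) = 6 × (20/1932.5) ≈ 0.06.

0.06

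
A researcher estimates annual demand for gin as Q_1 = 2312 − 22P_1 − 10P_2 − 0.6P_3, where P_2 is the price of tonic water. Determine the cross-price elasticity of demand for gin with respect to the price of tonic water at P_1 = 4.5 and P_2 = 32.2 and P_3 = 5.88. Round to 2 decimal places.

-0.17

At P_1 = 4.5 and P_2 = 32.2 and P_3 = 5.88: Q_1 = 1887.472.
∂Q_1/∂P_2 = -10.
ε = (∂Q_1/∂P_2)(P_2/Q_1) = -10 × (32.2/1887.472) ≈ -0.17.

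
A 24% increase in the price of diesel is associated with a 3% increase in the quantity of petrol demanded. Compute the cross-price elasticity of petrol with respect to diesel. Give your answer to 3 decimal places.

0.125

ε = (%ΔQ of petrol) / (%ΔP of diesel) = (3%) / (24%) ≈ 0.125.
Positive cross-price elasticity: substitutes.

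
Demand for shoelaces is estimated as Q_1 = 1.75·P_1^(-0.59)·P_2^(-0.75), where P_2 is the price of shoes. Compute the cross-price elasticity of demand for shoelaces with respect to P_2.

-0.75

In a log-linear (constant-elasticity) demand function, the coefficient on the exponent of P_2 is the cross-price elasticity.
ε = -0.75. Negative, so shoelaces and shoes are complements.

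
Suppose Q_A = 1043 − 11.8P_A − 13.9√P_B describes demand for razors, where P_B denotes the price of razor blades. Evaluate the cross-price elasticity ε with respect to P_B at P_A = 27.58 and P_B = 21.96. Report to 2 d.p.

-0.05

At P_A = 27.58 and P_B = 21.96: Q_A = 652.419.
∂Q_A/∂P_B = -13.9/(2√P_B) = -13.9/(2√21.96) = -1.4831.
ε = (∂Q_A/∂P_B)(P_B/Q_A) = -1.4831 × (21.96/652.419) ≈ -0.05.
ε < 0: complements.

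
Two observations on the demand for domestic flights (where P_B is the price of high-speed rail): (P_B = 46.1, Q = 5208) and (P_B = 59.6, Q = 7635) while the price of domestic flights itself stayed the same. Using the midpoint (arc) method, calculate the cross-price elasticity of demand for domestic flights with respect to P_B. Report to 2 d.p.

ΔQ_A = 7635 − 5208 = 2427; ΔP_B = 59.6 − 46.1 = 13.5.
Midpoints: Q̄_A = 6421.5, P̄_B = 52.85.
ε = (ΔQ_A/Q̄_A)/(ΔP_B/P̄_B) = (2427/6421.5)/(13.5/52.85) ≈ 1.48.

1.48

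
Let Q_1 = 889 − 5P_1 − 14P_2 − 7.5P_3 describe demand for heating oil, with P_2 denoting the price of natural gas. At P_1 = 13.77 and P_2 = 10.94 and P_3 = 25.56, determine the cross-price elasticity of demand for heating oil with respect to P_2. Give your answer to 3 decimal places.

At P_1 = 13.77 and P_2 = 10.94 and P_3 = 25.56: Q_1 = 475.29.
∂Q_1/∂P_2 = -14.
ε = (∂Q_1/∂P_2)(P_2/Q_1) = -14 × (10.94/475.29) ≈ -0.322.
Since ε < 0, heating oil and natural gas are complements.

-0.322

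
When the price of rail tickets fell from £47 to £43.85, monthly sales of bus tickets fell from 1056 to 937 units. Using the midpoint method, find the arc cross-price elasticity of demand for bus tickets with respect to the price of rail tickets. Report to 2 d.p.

ΔQ_A = 937 − 1056 = -119; ΔP_B = 43.85 − 47 = -3.15.
Midpoints: Q̄_A = 996.5, P̄_B = 45.42.
ε = (ΔQ_A/Q̄_A)/(ΔP_B/P̄_B) = (-119/996.5)/(-3.15/45.42) ≈ 1.72.
ε > 0: bus tickets and rail tickets are substitutes.

1.72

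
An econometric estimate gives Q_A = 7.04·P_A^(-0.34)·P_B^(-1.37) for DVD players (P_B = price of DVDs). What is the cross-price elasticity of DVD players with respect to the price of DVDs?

In a log-linear (constant-elasticity) demand function, the coefficient on the exponent of P_B is the cross-price elasticity.
ε = -1.37. Negative, so DVD players and DVDs are complements.

-1.37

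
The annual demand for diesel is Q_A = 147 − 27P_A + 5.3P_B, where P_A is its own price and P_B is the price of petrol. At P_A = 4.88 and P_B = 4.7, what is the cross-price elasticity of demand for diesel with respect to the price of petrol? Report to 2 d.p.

At P_A = 4.88 and P_B = 4.7: Q_A = 40.15.
∂Q_A/∂P_B = 5.3.
ε = (∂Q_A/∂P_B)(P_B/Q_A) = 5.3 × (4.7/40.15) ≈ 0.62.
Since ε > 0, diesel and petrol are substitutes.

0.62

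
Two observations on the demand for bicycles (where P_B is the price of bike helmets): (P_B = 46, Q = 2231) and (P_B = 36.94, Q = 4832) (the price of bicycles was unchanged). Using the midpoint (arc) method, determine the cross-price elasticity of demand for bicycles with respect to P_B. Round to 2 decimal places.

ΔQ_A = 4832 − 2231 = 2601; ΔP_B = 36.94 − 46 = -9.06.
Midpoints: Q̄_A = 3531.5, P̄_B = 41.47.
ε = (ΔQ_A/Q̄_A)/(ΔP_B/P̄_B) = (2601/3531.5)/(-9.06/41.47) ≈ -3.37.

-3.37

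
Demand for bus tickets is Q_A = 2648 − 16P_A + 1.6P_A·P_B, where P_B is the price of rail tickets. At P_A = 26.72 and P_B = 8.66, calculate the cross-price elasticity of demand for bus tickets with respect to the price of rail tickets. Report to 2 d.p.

0.14

At P_A = 26.72 and P_B = 8.66: Q_A = 2590.712.
∂Q_A/∂P_B = 1.6P_A = 1.6(26.72) = 42.7520.
ε = (∂Q_A/∂P_B)(P_B/Q_A) = 42.7520 × (8.66/2590.712) ≈ 0.14.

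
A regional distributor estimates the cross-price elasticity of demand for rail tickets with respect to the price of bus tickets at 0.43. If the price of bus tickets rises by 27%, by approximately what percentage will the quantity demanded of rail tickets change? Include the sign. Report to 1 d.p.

%ΔQ ≈ ε × %ΔP of bus tickets = 0.43 × (27%) = 11.6%.

11.6%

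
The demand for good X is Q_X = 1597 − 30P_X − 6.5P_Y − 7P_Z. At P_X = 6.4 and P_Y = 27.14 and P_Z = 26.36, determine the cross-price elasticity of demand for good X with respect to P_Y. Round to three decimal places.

At P_X = 6.4 and P_Y = 27.14 and P_Z = 26.36: Q_X = 1044.07.
∂Q_X/∂P_Y = -6.5.
ε = (∂Q_X/∂P_Y)(P_Y/Q_X) = -6.5 × (27.14/1044.07) ≈ -0.169.

-0.169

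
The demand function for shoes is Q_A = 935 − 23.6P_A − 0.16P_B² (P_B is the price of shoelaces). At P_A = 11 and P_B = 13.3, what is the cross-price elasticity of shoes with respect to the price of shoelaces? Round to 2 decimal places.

At P_A = 11 and P_B = 13.3: Q_A = 647.098.
∂Q_A/∂P_B = -0.32P_B = -0.32(13.3) = -4.2560.
ε = (∂Q_A/∂P_B)(P_B/Q_A) = -4.2560 × (13.3/647.098) ≈ -0.09.

-0.09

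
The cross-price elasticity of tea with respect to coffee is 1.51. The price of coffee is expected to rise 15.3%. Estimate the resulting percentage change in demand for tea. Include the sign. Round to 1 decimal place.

%ΔQ ≈ ε × %ΔP of coffee = 1.51 × (15.3%) = 23.1%.
Demand for tea rises by about 23.1%.

23.1%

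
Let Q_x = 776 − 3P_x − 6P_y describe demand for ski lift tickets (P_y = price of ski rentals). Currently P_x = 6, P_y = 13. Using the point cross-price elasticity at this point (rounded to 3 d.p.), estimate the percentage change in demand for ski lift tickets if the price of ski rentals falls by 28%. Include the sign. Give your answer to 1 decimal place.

3.2%

At P_x = 6, P_y = 13: Q_x = 680.
∂Q_x/∂P_y = -6.
ε = (∂Q_x/∂P_y)(P_y/Q_x) = -6.0000 × 13/680 ≈ -0.115.
%ΔQ_x ≈ ε × %ΔP_y = -0.115 × (-28%) = 3.2%.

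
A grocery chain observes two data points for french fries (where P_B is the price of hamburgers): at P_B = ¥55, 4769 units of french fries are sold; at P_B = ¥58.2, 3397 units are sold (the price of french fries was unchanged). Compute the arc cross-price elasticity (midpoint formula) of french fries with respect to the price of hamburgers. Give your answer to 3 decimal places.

ΔQ_A = 3397 − 4769 = -1372; ΔP_B = 58.2 − 55 = 3.2.
Midpoints: Q̄_A = 4083.0, P̄_B = 56.60.
ε = (ΔQ_A/Q̄_A)/(ΔP_B/P̄_B) = (-1372/4083.0)/(3.2/56.60) ≈ -5.943.
ε < 0: french fries and hamburgers are complements.

-5.943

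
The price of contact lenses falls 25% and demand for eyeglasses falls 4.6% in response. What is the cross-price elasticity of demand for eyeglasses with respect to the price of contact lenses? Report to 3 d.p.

0.184

ε = (%ΔQ of eyeglasses) / (%ΔP of contact lenses) = (-4.6%) / (-25%) ≈ 0.184.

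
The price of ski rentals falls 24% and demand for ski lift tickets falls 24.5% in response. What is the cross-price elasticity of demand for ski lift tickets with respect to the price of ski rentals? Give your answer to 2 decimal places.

ε = (%ΔQ of ski lift tickets) / (%ΔP of ski rentals) = (-24.5%) / (-24%) ≈ 1.02.
Positive cross-price elasticity: substitutes.

1.02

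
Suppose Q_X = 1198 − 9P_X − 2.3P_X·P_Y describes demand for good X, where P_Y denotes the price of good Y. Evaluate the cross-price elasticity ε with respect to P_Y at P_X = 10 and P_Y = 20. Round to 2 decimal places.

-0.71

At P_X = 10 and P_Y = 20: Q_X = 648.
∂Q_X/∂P_Y = -2.3P_X = -2.3(10) = -23.0000.
ε = (∂Q_X/∂P_Y)(P_Y/Q_X) = -23.0000 × (20/648) ≈ -0.71.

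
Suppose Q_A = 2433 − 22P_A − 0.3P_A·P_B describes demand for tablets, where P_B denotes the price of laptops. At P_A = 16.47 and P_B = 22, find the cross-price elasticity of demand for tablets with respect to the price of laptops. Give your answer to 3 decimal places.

-0.055

At P_A = 16.47 and P_B = 22: Q_A = 1961.958.
∂Q_A/∂P_B = -0.3P_A = -0.3(16.47) = -4.9410.
ε = (∂Q_A/∂P_B)(P_B/Q_A) = -4.9410 × (22/1961.958) ≈ -0.055.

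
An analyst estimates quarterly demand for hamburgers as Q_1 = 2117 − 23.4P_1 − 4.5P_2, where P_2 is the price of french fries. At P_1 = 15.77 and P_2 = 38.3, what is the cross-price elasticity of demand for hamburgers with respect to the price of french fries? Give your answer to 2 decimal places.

-0.11

At P_1 = 15.77 and P_2 = 38.3: Q_1 = 1575.632.
∂Q_1/∂P_2 = -4.5.
ε = (∂Q_1/∂P_2)(P_2/Q_1) = -4.5 × (38.3/1575.632) ≈ -0.11.
Since ε < 0, hamburgers and french fries are complements.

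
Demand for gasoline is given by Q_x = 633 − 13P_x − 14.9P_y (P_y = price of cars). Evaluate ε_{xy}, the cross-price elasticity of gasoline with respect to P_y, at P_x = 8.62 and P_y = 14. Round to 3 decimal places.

-0.668

At P_x = 8.62 and P_y = 14: Q_x = 312.34.
∂Q_x/∂P_y = -14.9.
ε = (∂Q_x/∂P_y)(P_y/Q_x) = -14.9 × (14/312.34) ≈ -0.668.
Since ε < 0, gasoline and cars are complements.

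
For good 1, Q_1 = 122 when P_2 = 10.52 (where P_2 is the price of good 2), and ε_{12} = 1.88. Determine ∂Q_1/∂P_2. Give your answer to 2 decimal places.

ε = (∂Q_1/∂P_2)·(P_2/Q_1) ⇒ ∂Q_1/∂P_2 = ε·Q_1/P_2 = 1.88 × 122/10.52 ≈ 21.80.

21.80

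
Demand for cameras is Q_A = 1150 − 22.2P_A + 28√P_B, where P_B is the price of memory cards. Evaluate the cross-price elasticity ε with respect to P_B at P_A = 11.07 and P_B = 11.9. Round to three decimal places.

0.048

At P_A = 11.07 and P_B = 11.9: Q_A = 1000.836.
∂Q_A/∂P_B = 28/(2√P_B) = 28/(2√11.9) = 4.0584.
ε = (∂Q_A/∂P_B)(P_B/Q_A) = 4.0584 × (11.9/1000.836) ≈ 0.048.
ε > 0: substitutes.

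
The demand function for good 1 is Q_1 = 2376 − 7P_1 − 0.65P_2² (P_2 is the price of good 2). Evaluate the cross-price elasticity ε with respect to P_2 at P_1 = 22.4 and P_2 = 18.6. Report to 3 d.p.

At P_1 = 22.4 and P_2 = 18.6: Q_1 = 1994.326.
∂Q_1/∂P_2 = -1.3P_2 = -1.3(18.6) = -24.1800.
ε = (∂Q_1/∂P_2)(P_2/Q_1) = -24.1800 × (18.6/1994.326) ≈ -0.226.

-0.226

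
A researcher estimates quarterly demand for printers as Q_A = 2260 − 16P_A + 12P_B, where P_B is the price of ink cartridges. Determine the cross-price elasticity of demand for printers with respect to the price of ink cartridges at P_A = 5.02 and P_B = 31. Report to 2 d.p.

At P_A = 5.02 and P_B = 31: Q_A = 2551.68.
∂Q_A/∂P_B = 12.
ε = (∂Q_A/∂P_B)(P_B/Q_A) = 12 × (31/2551.68) ≈ 0.15.

0.15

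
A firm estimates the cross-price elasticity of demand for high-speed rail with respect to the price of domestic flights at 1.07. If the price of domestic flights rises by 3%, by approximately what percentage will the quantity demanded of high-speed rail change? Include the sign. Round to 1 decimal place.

%ΔQ ≈ ε × %ΔP of domestic flights = 1.07 × (3%) = 3.2%.

3.2%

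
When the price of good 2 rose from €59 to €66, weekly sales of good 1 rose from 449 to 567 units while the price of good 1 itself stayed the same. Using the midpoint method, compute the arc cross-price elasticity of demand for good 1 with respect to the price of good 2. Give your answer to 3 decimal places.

ΔQ_1 = 567 − 449 = 118; ΔP_2 = 66 − 59 = 7.
Midpoints: Q̄_1 = 508.0, P̄_2 = 62.50.
ε = (ΔQ_1/Q̄_1)/(ΔP_2/P̄_2) = (118/508.0)/(7/62.50) ≈ 2.074.

2.074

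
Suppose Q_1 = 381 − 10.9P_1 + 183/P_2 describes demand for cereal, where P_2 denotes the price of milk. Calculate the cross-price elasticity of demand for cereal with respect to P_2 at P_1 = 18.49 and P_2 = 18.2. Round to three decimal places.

-0.053

At P_1 = 18.49 and P_2 = 18.2: Q_1 = 189.514.
∂Q_1/∂P_2 = −183/P_2² = -0.5525.
ε = (∂Q_1/∂P_2)(P_2/Q_1) = -0.5525 × (18.2/189.514) ≈ -0.053.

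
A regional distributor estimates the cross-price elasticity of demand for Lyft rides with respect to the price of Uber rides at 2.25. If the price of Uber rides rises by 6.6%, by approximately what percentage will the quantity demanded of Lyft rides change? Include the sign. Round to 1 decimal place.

%ΔQ ≈ ε × %ΔP of Uber rides = 2.25 × (6.6%) = 14.9%.
Demand for Lyft rides rises by about 14.9%.

14.9%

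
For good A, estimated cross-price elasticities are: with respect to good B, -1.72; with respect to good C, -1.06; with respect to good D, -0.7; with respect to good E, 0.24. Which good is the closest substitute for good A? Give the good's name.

Substitutes have ε > 0. Among the positive values, 0.24 (good E) is largest.

good E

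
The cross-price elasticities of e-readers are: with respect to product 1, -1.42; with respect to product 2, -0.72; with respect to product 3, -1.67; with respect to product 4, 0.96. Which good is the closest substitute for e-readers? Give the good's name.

Substitutes have ε > 0. Among the positive values, 0.96 (product 4) is largest.

product 4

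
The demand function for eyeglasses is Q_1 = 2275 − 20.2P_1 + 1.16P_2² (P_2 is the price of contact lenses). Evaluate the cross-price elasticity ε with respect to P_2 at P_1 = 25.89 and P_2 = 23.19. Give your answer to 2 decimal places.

0.53

At P_1 = 25.89 and P_2 = 23.19: Q_1 = 2375.842.
∂Q_1/∂P_2 = 2.32P_2 = 2.32(23.19) = 53.8008.
ε = (∂Q_1/∂P_2)(P_2/Q_1) = 53.8008 × (23.19/2375.842) ≈ 0.53.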